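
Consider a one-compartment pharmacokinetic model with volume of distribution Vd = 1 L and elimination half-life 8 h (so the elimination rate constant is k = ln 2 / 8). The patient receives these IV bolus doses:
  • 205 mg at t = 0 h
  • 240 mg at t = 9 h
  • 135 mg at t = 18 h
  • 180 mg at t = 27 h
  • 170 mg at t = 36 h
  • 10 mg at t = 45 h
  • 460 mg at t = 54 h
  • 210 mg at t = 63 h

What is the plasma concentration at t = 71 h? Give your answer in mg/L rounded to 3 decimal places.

k = ln 2 / 8 = 0.08664 per h
Dose 1 (205 mg at t=0 h): 205·exp(−0.08664·71) = 0.437 mg/L
Dose 2 (240 mg at t=9 h): 240·exp(−0.08664·62) = 1.115 mg/L
Dose 3 (135 mg at t=18 h): 135·exp(−0.08664·53) = 1.368 mg/L
Dose 4 (180 mg at t=27 h): 180·exp(−0.08664·44) = 3.977 mg/L
Dose 5 (170 mg at t=36 h): 170·exp(−0.08664·35) = 8.193 mg/L
Dose 6 (10 mg at t=45 h): 10·exp(−0.08664·26) = 1.051 mg/L
Dose 7 (460 mg at t=54 h): 460·exp(−0.08664·17) = 105.455 mg/L
Dose 8 (210 mg at t=63 h): 210·exp(−0.08664·8) = 105.000 mg/L
C(71) = 0.437 + 1.115 + 1.368 + 3.977 + 8.193 + 1.051 + 105.455 + 105.000 = 226.596 mg/L

226.596 mg/L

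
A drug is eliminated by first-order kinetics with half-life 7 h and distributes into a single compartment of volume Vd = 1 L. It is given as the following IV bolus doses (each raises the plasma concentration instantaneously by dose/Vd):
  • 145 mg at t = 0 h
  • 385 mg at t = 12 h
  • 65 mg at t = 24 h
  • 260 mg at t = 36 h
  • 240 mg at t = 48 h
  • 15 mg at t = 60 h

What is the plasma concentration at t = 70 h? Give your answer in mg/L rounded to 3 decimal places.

43.774 mg/L

k = ln 2 / 7 = 0.09902 per h
Dose 1 (145 mg at t=0 h): 145·exp(−0.09902·70) = 0.142 mg/L
Dose 2 (385 mg at t=12 h): 385·exp(−0.09902·58) = 1.234 mg/L
Dose 3 (65 mg at t=24 h): 65·exp(−0.09902·46) = 0.683 mg/L
Dose 4 (260 mg at t=36 h): 260·exp(−0.09902·34) = 8.971 mg/L
Dose 5 (240 mg at t=48 h): 240·exp(−0.09902·22) = 27.172 mg/L
Dose 6 (15 mg at t=60 h): 15·exp(−0.09902·10) = 5.572 mg/L
C(70) = 0.142 + 1.234 + 0.683 + 8.971 + 27.172 + 5.572 = 43.774 mg/L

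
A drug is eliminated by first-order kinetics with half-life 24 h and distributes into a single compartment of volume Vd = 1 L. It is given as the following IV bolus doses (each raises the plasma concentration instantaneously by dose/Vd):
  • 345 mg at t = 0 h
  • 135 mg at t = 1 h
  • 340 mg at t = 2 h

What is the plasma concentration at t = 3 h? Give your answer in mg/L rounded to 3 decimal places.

k = ln 2 / 24 = 0.02888 per h
Dose 1 (345 mg at t=0 h): 345·exp(−0.02888·3) = 316.366 mg/L
Dose 2 (135 mg at t=1 h): 135·exp(−0.02888·2) = 127.423 mg/L
Dose 3 (340 mg at t=2 h): 340·exp(−0.02888·1) = 330.321 mg/L
C(3) = 316.366 + 127.423 + 330.321 = 774.110 mg/L

774.110 mg/L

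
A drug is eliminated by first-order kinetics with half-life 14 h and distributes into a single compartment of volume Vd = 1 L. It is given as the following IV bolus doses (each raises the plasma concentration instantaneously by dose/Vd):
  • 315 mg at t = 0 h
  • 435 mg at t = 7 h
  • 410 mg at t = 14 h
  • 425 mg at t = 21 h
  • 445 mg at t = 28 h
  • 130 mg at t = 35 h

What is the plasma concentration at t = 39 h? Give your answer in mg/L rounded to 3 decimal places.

792.898 mg/L

k = ln 2 / 14 = 0.04951 per h
Dose 1 (315 mg at t=0 h): 315·exp(−0.04951·39) = 45.680 mg/L
Dose 2 (435 mg at t=7 h): 435·exp(−0.04951·32) = 89.211 mg/L
Dose 3 (410 mg at t=14 h): 410·exp(−0.04951·25) = 118.913 mg/L
Dose 4 (425 mg at t=21 h): 425·exp(−0.04951·18) = 174.321 mg/L
Dose 5 (445 mg at t=28 h): 445·exp(−0.04951·11) = 258.129 mg/L
Dose 6 (130 mg at t=35 h): 130·exp(−0.04951·4) = 106.644 mg/L
C(39) = 45.680 + 89.211 + 118.913 + 174.321 + 258.129 + 106.644 = 792.898 mg/L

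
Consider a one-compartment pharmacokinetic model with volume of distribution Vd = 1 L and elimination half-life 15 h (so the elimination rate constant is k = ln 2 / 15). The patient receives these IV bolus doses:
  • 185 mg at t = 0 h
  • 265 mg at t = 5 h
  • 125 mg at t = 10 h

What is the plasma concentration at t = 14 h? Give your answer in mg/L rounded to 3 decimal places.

k = ln 2 / 15 = 0.04621 per h
Dose 1 (185 mg at t=0 h): 185·exp(−0.04621·14) = 96.875 mg/L
Dose 2 (265 mg at t=5 h): 265·exp(−0.04621·9) = 174.835 mg/L
Dose 3 (125 mg at t=10 h): 125·exp(−0.04621·4) = 103.905 mg/L
C(14) = 96.875 + 174.835 + 103.905 = 375.614 mg/L

375.614 mg/L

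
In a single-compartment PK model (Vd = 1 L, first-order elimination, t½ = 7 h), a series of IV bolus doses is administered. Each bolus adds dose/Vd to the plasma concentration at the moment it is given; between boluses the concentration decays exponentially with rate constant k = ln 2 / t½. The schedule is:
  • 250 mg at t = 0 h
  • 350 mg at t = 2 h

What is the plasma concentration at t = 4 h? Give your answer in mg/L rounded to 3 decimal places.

k = ln 2 / 7 = 0.09902 per h
Dose 1 (250 mg at t=0 h): 250·exp(−0.09902·4) = 168.238 mg/L
Dose 2 (350 mg at t=2 h): 350·exp(−0.09902·2) = 287.117 mg/L
C(4) = 168.238 + 287.117 = 455.355 mg/L

455.355 mg/L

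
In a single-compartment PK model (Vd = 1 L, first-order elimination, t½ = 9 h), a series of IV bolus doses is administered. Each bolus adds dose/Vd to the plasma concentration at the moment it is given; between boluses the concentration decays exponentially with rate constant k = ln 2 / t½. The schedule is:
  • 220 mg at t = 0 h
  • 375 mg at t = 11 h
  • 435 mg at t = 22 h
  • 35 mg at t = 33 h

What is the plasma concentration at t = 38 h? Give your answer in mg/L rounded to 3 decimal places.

k = ln 2 / 9 = 0.07702 per h
Dose 1 (220 mg at t=0 h): 220·exp(−0.07702·38) = 11.787 mg/L
Dose 2 (375 mg at t=11 h): 375·exp(−0.07702·27) = 46.875 mg/L
Dose 3 (435 mg at t=22 h): 435·exp(−0.07702·16) = 126.860 mg/L
Dose 4 (35 mg at t=33 h): 35·exp(−0.07702·5) = 23.814 mg/L
C(38) = 11.787 + 46.875 + 126.860 + 23.814 = 209.336 mg/L

209.336 mg/L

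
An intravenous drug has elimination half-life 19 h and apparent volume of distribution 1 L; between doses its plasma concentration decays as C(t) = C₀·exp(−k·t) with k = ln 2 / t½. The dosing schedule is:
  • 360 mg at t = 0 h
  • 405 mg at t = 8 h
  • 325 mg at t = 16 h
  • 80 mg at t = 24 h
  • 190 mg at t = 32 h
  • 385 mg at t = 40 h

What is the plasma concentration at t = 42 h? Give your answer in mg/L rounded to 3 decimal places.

852.132 mg/L

k = ln 2 / 19 = 0.03648 per h
Dose 1 (360 mg at t=0 h): 360·exp(−0.03648·42) = 77.780 mg/L
Dose 2 (405 mg at t=8 h): 405·exp(−0.03648·34) = 117.157 mg/L
Dose 3 (325 mg at t=16 h): 325·exp(−0.03648·26) = 125.877 mg/L
Dose 4 (80 mg at t=24 h): 80·exp(−0.03648·18) = 41.486 mg/L
Dose 5 (190 mg at t=32 h): 190·exp(−0.03648·10) = 131.922 mg/L
Dose 6 (385 mg at t=40 h): 385·exp(−0.03648·2) = 357.910 mg/L
C(42) = 77.780 + 117.157 + 125.877 + 41.486 + 131.922 + 357.910 = 852.132 mg/L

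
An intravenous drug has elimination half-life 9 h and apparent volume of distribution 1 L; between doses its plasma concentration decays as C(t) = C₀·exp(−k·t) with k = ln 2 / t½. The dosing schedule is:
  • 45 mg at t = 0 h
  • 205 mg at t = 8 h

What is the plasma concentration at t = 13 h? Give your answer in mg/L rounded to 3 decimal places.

156.015 mg/L

k = ln 2 / 9 = 0.07702 per h
Dose 1 (45 mg at t=0 h): 45·exp(−0.07702·13) = 16.535 mg/L
Dose 2 (205 mg at t=8 h): 205·exp(−0.07702·5) = 139.481 mg/L
C(13) = 16.535 + 139.481 = 156.015 mg/L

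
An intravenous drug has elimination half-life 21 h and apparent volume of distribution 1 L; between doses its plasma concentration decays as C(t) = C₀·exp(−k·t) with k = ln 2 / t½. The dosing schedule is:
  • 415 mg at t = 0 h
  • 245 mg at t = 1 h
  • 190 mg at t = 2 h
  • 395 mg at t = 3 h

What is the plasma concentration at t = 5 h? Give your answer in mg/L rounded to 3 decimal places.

1108.415 mg/L

k = ln 2 / 21 = 0.03301 per h
Dose 1 (415 mg at t=0 h): 415·exp(−0.03301·5) = 351.864 mg/L
Dose 2 (245 mg at t=1 h): 245·exp(−0.03301·4) = 214.698 mg/L
Dose 3 (190 mg at t=2 h): 190·exp(−0.03301·3) = 172.087 mg/L
Dose 4 (395 mg at t=3 h): 395·exp(−0.03301·2) = 369.767 mg/L
C(5) = 351.864 + 214.698 + 172.087 + 369.767 = 1108.415 mg/L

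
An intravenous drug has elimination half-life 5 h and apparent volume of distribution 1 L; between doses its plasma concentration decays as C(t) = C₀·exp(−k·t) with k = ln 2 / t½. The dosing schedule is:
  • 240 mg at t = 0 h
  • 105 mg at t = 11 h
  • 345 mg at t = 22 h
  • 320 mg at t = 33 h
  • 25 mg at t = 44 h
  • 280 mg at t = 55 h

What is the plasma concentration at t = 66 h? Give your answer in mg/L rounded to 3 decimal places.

66.272 mg/L

k = ln 2 / 5 = 0.13863 per h
Dose 1 (240 mg at t=0 h): 240·exp(−0.13863·66) = 0.026 mg/L
Dose 2 (105 mg at t=11 h): 105·exp(−0.13863·55) = 0.051 mg/L
Dose 3 (345 mg at t=22 h): 345·exp(−0.13863·44) = 0.774 mg/L
Dose 4 (320 mg at t=33 h): 320·exp(−0.13863·33) = 3.299 mg/L
Dose 5 (25 mg at t=44 h): 25·exp(−0.13863·22) = 1.184 mg/L
Dose 6 (280 mg at t=55 h): 280·exp(−0.13863·11) = 60.939 mg/L
C(66) = 0.026 + 0.051 + 0.774 + 3.299 + 1.184 + 60.939 = 66.272 mg/L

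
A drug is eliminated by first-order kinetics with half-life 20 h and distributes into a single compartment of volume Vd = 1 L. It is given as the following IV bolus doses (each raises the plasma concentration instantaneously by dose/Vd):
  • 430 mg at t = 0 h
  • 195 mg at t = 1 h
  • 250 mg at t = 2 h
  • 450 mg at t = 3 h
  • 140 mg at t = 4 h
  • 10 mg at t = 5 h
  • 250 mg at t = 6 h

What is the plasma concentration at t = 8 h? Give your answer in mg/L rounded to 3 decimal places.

k = ln 2 / 20 = 0.03466 per h
Dose 1 (430 mg at t=0 h): 430·exp(−0.03466·8) = 325.879 mg/L
Dose 2 (195 mg at t=1 h): 195·exp(−0.03466·7) = 152.994 mg/L
Dose 3 (250 mg at t=2 h): 250·exp(−0.03466·6) = 203.063 mg/L
Dose 4 (450 mg at t=3 h): 450·exp(−0.03466·5) = 378.403 mg/L
Dose 5 (140 mg at t=4 h): 140·exp(−0.03466·4) = 121.877 mg/L
Dose 6 (10 mg at t=5 h): 10·exp(−0.03466·3) = 9.013 mg/L
Dose 7 (250 mg at t=6 h): 250·exp(−0.03466·2) = 233.258 mg/L
C(8) = 325.879 + 152.994 + 203.063 + 378.403 + 121.877 + 9.013 + 233.258 = 1424.487 mg/L

1424.487 mg/L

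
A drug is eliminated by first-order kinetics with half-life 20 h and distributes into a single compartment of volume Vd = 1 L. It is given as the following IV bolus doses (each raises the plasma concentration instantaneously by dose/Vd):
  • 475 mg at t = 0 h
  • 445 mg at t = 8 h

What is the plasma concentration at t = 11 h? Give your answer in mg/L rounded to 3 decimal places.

k = ln 2 / 20 = 0.03466 per h
Dose 1 (475 mg at t=0 h): 475·exp(−0.03466·11) = 324.435 mg/L
Dose 2 (445 mg at t=8 h): 445·exp(−0.03466·3) = 401.056 mg/L
C(11) = 324.435 + 401.056 = 725.491 mg/L

725.491 mg/L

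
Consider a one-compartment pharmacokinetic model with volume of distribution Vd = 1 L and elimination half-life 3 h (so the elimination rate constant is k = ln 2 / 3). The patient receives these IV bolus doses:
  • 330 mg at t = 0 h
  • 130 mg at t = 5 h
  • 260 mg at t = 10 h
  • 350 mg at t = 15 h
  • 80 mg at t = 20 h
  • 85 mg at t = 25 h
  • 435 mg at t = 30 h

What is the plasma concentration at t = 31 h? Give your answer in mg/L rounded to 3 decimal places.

384.097 mg/L

k = ln 2 / 3 = 0.23105 per h
Dose 1 (330 mg at t=0 h): 330·exp(−0.23105·31) = 0.256 mg/L
Dose 2 (130 mg at t=5 h): 130·exp(−0.23105·26) = 0.320 mg/L
Dose 3 (260 mg at t=10 h): 260·exp(−0.23105·21) = 2.031 mg/L
Dose 4 (350 mg at t=15 h): 350·exp(−0.23105·16) = 8.681 mg/L
Dose 5 (80 mg at t=20 h): 80·exp(−0.23105·11) = 6.300 mg/L
Dose 6 (85 mg at t=25 h): 85·exp(−0.23105·6) = 21.250 mg/L
Dose 7 (435 mg at t=30 h): 435·exp(−0.23105·1) = 345.260 mg/L
C(31) = 0.256 + 0.320 + 2.031 + 8.681 + 6.300 + 21.250 + 345.260 = 384.097 mg/L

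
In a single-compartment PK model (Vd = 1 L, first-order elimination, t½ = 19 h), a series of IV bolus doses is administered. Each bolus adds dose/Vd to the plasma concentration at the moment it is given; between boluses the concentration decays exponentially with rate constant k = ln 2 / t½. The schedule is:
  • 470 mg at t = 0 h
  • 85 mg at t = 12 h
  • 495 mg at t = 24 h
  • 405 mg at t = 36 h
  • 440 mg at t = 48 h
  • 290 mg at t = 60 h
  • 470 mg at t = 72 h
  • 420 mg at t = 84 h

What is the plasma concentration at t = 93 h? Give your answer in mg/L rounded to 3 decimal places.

k = ln 2 / 19 = 0.03648 per h
Dose 1 (470 mg at t=0 h): 470·exp(−0.03648·93) = 15.799 mg/L
Dose 2 (85 mg at t=12 h): 85·exp(−0.03648·81) = 4.427 mg/L
Dose 3 (495 mg at t=24 h): 495·exp(−0.03648·69) = 39.938 mg/L
Dose 4 (405 mg at t=36 h): 405·exp(−0.03648·57) = 50.625 mg/L
Dose 5 (440 mg at t=48 h): 440·exp(−0.03648·45) = 85.209 mg/L
Dose 6 (290 mg at t=60 h): 290·exp(−0.03648·33) = 87.007 mg/L
Dose 7 (470 mg at t=72 h): 470·exp(−0.03648·21) = 218.464 mg/L
Dose 8 (420 mg at t=84 h): 420·exp(−0.03648·9) = 302.452 mg/L
C(93) = 15.799 + 4.427 + 39.938 + 50.625 + 85.209 + 87.007 + 218.464 + 302.452 = 803.922 mg/L

803.922 mg/L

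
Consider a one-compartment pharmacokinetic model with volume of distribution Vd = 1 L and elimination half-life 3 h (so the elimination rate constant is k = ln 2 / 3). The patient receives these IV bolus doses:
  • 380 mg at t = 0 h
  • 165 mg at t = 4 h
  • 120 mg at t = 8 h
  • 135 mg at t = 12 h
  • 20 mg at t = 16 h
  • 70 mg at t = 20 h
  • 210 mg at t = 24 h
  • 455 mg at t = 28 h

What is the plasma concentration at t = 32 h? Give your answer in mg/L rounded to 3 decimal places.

220.798 mg/L

k = ln 2 / 3 = 0.23105 per h
Dose 1 (380 mg at t=0 h): 380·exp(−0.23105·32) = 0.234 mg/L
Dose 2 (165 mg at t=4 h): 165·exp(−0.23105·28) = 0.256 mg/L
Dose 3 (120 mg at t=8 h): 120·exp(−0.23105·24) = 0.469 mg/L
Dose 4 (135 mg at t=12 h): 135·exp(−0.23105·20) = 1.329 mg/L
Dose 5 (20 mg at t=16 h): 20·exp(−0.23105·16) = 0.496 mg/L
Dose 6 (70 mg at t=20 h): 70·exp(−0.23105·12) = 4.375 mg/L
Dose 7 (210 mg at t=24 h): 210·exp(−0.23105·8) = 33.073 mg/L
Dose 8 (455 mg at t=28 h): 455·exp(−0.23105·4) = 180.567 mg/L
C(32) = 0.234 + 0.256 + 0.469 + 1.329 + 0.496 + 4.375 + 33.073 + 180.567 = 220.798 mg/L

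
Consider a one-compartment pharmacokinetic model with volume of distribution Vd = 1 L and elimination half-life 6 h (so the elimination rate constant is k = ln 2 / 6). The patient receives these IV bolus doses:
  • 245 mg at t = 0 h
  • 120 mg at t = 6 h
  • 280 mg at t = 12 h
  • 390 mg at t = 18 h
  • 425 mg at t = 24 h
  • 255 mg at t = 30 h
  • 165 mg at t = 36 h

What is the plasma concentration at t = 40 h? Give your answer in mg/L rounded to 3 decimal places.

297.706 mg/L

k = ln 2 / 6 = 0.11552 per h
Dose 1 (245 mg at t=0 h): 245·exp(−0.11552·40) = 2.412 mg/L
Dose 2 (120 mg at t=6 h): 120·exp(−0.11552·34) = 2.362 mg/L
Dose 3 (280 mg at t=12 h): 280·exp(−0.11552·28) = 11.024 mg/L
Dose 4 (390 mg at t=18 h): 390·exp(−0.11552·22) = 30.711 mg/L
Dose 5 (425 mg at t=24 h): 425·exp(−0.11552·16) = 66.933 mg/L
Dose 6 (255 mg at t=30 h): 255·exp(−0.11552·10) = 80.320 mg/L
Dose 7 (165 mg at t=36 h): 165·exp(−0.11552·4) = 103.943 mg/L
C(40) = 2.412 + 2.362 + 11.024 + 30.711 + 66.933 + 80.320 + 103.943 = 297.706 mg/L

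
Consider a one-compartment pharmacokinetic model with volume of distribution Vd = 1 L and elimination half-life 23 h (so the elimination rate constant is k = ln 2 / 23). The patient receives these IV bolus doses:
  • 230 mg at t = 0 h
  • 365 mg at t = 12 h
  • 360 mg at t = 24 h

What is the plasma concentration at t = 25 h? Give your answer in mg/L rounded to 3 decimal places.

704.272 mg/L

k = ln 2 / 23 = 0.03014 per h
Dose 1 (230 mg at t=0 h): 230·exp(−0.03014·25) = 108.273 mg/L
Dose 2 (365 mg at t=12 h): 365·exp(−0.03014·13) = 246.687 mg/L
Dose 3 (360 mg at t=24 h): 360·exp(−0.03014·1) = 349.313 mg/L
C(25) = 108.273 + 246.687 + 349.313 = 704.272 mg/L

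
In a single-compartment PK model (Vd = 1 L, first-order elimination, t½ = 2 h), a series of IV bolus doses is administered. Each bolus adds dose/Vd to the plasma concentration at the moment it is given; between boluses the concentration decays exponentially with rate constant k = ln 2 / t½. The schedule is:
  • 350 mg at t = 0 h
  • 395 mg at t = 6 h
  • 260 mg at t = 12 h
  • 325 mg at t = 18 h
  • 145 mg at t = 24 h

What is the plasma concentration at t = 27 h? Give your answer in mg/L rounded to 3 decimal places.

67.368 mg/L

k = ln 2 / 2 = 0.34657 per h
Dose 1 (350 mg at t=0 h): 350·exp(−0.34657·27) = 0.030 mg/L
Dose 2 (395 mg at t=6 h): 395·exp(−0.34657·21) = 0.273 mg/L
Dose 3 (260 mg at t=12 h): 260·exp(−0.34657·15) = 1.436 mg/L
Dose 4 (325 mg at t=18 h): 325·exp(−0.34657·9) = 14.363 mg/L
Dose 5 (145 mg at t=24 h): 145·exp(−0.34657·3) = 51.265 mg/L
C(27) = 0.030 + 0.273 + 1.436 + 14.363 + 51.265 = 67.368 mg/L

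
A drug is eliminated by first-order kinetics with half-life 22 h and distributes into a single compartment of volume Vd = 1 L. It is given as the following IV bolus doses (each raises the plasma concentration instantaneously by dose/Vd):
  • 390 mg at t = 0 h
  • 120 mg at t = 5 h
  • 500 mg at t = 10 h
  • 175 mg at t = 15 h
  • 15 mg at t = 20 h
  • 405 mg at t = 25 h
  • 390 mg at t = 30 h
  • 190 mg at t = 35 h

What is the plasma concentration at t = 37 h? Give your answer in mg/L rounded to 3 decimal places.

k = ln 2 / 22 = 0.03151 per h
Dose 1 (390 mg at t=0 h): 390·exp(−0.03151·37) = 121.559 mg/L
Dose 2 (120 mg at t=5 h): 120·exp(−0.03151·32) = 43.784 mg/L
Dose 3 (500 mg at t=10 h): 500·exp(−0.03151·27) = 213.562 mg/L
Dose 4 (175 mg at t=15 h): 175·exp(−0.03151·22) = 87.500 mg/L
Dose 5 (15 mg at t=20 h): 15·exp(−0.03151·17) = 8.780 mg/L
Dose 6 (405 mg at t=25 h): 405·exp(−0.03151·12) = 277.496 mg/L
Dose 7 (390 mg at t=30 h): 390·exp(−0.03151·7) = 312.811 mg/L
Dose 8 (190 mg at t=35 h): 190·exp(−0.03151·2) = 178.397 mg/L
C(37) = 121.559 + 43.784 + 213.562 + 87.500 + 8.780 + 277.496 + 312.811 + 178.397 = 1243.889 mg/L

1243.889 mg/L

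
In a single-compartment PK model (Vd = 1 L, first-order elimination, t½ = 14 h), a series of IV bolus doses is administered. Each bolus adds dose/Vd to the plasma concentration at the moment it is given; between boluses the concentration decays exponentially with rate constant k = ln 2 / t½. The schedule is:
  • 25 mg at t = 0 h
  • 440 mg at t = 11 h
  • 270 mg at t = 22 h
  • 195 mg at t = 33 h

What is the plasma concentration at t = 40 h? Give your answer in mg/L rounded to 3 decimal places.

356.768 mg/L

k = ln 2 / 14 = 0.04951 per h
Dose 1 (25 mg at t=0 h): 25·exp(−0.04951·40) = 3.450 mg/L
Dose 2 (440 mg at t=11 h): 440·exp(−0.04951·29) = 104.686 mg/L
Dose 3 (270 mg at t=22 h): 270·exp(−0.04951·18) = 110.745 mg/L
Dose 4 (195 mg at t=33 h): 195·exp(−0.04951·7) = 137.886 mg/L
C(40) = 3.450 + 104.686 + 110.745 + 137.886 = 356.768 mg/L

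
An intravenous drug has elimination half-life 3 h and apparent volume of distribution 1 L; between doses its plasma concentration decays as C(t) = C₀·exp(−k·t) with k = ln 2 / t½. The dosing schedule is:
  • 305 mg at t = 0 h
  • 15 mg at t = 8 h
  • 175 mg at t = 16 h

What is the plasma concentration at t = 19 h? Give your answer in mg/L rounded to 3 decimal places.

k = ln 2 / 3 = 0.23105 per h
Dose 1 (305 mg at t=0 h): 305·exp(−0.23105·19) = 3.782 mg/L
Dose 2 (15 mg at t=8 h): 15·exp(−0.23105·11) = 1.181 mg/L
Dose 3 (175 mg at t=16 h): 175·exp(−0.23105·3) = 87.500 mg/L
C(19) = 3.782 + 1.181 + 87.500 = 92.464 mg/L

92.464 mg/L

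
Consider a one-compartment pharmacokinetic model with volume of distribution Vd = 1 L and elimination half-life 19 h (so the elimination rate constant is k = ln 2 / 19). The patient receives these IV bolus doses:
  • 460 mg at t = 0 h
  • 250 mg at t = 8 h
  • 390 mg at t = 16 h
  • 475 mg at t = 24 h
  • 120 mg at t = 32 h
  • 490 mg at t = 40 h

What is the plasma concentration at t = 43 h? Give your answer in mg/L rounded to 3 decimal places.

1068.232 mg/L

k = ln 2 / 19 = 0.03648 per h
Dose 1 (460 mg at t=0 h): 460·exp(−0.03648·43) = 95.825 mg/L
Dose 2 (250 mg at t=8 h): 250·exp(−0.03648·35) = 69.729 mg/L
Dose 3 (390 mg at t=16 h): 390·exp(−0.03648·27) = 145.641 mg/L
Dose 4 (475 mg at t=24 h): 475·exp(−0.03648·19) = 237.500 mg/L
Dose 5 (120 mg at t=32 h): 120·exp(−0.03648·11) = 80.334 mg/L
Dose 6 (490 mg at t=40 h): 490·exp(−0.03648·3) = 439.203 mg/L
C(43) = 95.825 + 69.729 + 145.641 + 237.500 + 80.334 + 439.203 = 1068.232 mg/L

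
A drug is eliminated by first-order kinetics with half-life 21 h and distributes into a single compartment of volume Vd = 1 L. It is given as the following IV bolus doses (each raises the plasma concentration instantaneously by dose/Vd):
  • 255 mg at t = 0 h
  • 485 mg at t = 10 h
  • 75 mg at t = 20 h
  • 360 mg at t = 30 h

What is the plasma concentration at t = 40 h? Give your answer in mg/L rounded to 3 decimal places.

545.830 mg/L

k = ln 2 / 21 = 0.03301 per h
Dose 1 (255 mg at t=0 h): 255·exp(−0.03301·40) = 68.100 mg/L
Dose 2 (485 mg at t=10 h): 485·exp(−0.03301·30) = 180.177 mg/L
Dose 3 (75 mg at t=20 h): 75·exp(−0.03301·20) = 38.758 mg/L
Dose 4 (360 mg at t=30 h): 360·exp(−0.03301·10) = 258.794 mg/L
C(40) = 68.100 + 180.177 + 38.758 + 258.794 = 545.830 mg/L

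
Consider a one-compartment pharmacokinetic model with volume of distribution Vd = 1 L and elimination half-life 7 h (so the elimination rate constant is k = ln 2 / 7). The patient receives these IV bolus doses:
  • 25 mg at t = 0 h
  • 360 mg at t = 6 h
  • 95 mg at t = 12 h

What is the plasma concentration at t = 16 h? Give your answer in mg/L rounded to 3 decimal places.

202.797 mg/L

k = ln 2 / 7 = 0.09902 per h
Dose 1 (25 mg at t=0 h): 25·exp(−0.09902·16) = 5.127 mg/L
Dose 2 (360 mg at t=6 h): 360·exp(−0.09902·10) = 133.739 mg/L
Dose 3 (95 mg at t=12 h): 95·exp(−0.09902·4) = 63.930 mg/L
C(16) = 5.127 + 133.739 + 63.930 = 202.797 mg/L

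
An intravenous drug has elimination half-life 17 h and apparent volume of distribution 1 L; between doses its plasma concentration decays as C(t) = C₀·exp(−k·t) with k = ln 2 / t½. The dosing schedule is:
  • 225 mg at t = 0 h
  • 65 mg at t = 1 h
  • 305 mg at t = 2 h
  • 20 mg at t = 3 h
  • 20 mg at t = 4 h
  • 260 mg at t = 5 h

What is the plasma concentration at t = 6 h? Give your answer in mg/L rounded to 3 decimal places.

774.028 mg/L

k = ln 2 / 17 = 0.04077 per h
Dose 1 (225 mg at t=0 h): 225·exp(−0.04077·6) = 176.172 mg/L
Dose 2 (65 mg at t=1 h): 65·exp(−0.04077·5) = 53.012 mg/L
Dose 3 (305 mg at t=2 h): 305·exp(−0.04077·4) = 259.101 mg/L
Dose 4 (20 mg at t=3 h): 20·exp(−0.04077·3) = 17.697 mg/L
Dose 5 (20 mg at t=4 h): 20·exp(−0.04077·2) = 18.434 mg/L
Dose 6 (260 mg at t=5 h): 260·exp(−0.04077·1) = 249.612 mg/L
C(6) = 176.172 + 53.012 + 259.101 + 17.697 + 18.434 + 249.612 = 774.028 mg/L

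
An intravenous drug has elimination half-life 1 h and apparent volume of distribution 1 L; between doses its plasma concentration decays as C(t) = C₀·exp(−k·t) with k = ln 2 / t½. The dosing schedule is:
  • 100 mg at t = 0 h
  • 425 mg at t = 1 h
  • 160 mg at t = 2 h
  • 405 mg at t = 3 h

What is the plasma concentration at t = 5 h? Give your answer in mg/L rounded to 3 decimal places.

150.938 mg/L

k = ln 2 / 1 = 0.69315 per h
Dose 1 (100 mg at t=0 h): 100·exp(−0.69315·5) = 3.125 mg/L
Dose 2 (425 mg at t=1 h): 425·exp(−0.69315·4) = 26.562 mg/L
Dose 3 (160 mg at t=2 h): 160·exp(−0.69315·3) = 20.000 mg/L
Dose 4 (405 mg at t=3 h): 405·exp(−0.69315·2) = 101.250 mg/L
C(5) = 3.125 + 26.562 + 20.000 + 101.250 = 150.938 mg/L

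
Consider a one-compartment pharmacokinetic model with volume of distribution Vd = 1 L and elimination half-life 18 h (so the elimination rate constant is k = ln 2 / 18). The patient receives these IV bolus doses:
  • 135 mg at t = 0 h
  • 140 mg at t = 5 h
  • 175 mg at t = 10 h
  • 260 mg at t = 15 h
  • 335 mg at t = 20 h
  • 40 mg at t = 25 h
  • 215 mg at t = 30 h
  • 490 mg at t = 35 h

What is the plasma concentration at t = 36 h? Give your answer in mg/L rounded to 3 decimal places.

1105.532 mg/L

k = ln 2 / 18 = 0.03851 per h
Dose 1 (135 mg at t=0 h): 135·exp(−0.03851·36) = 33.750 mg/L
Dose 2 (140 mg at t=5 h): 140·exp(−0.03851·31) = 42.431 mg/L
Dose 3 (175 mg at t=10 h): 175·exp(−0.03851·26) = 64.301 mg/L
Dose 4 (260 mg at t=15 h): 260·exp(−0.03851·21) = 115.817 mg/L
Dose 5 (335 mg at t=20 h): 335·exp(−0.03851·16) = 180.910 mg/L
Dose 6 (40 mg at t=25 h): 40·exp(−0.03851·11) = 26.188 mg/L
Dose 7 (215 mg at t=30 h): 215·exp(−0.03851·6) = 170.646 mg/L
Dose 8 (490 mg at t=35 h): 490·exp(−0.03851·1) = 471.490 mg/L
C(36) = 33.750 + 42.431 + 64.301 + 115.817 + 180.910 + 26.188 + 170.646 + 471.490 = 1105.532 mg/L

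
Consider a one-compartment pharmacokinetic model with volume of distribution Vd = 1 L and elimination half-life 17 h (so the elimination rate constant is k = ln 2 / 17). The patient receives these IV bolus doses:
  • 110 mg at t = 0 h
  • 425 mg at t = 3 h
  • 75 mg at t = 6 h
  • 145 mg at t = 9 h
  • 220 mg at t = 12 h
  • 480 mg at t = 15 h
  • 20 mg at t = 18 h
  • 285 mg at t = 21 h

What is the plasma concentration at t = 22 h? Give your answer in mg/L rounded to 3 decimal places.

k = ln 2 / 17 = 0.04077 per h
Dose 1 (110 mg at t=0 h): 110·exp(−0.04077·22) = 44.856 mg/L
Dose 2 (425 mg at t=3 h): 425·exp(−0.04077·19) = 195.859 mg/L
Dose 3 (75 mg at t=6 h): 75·exp(−0.04077·16) = 39.061 mg/L
Dose 4 (145 mg at t=9 h): 145·exp(−0.04077·13) = 85.343 mg/L
Dose 5 (220 mg at t=12 h): 220·exp(−0.04077·10) = 146.334 mg/L
Dose 6 (480 mg at t=15 h): 480·exp(−0.04077·7) = 360.818 mg/L
Dose 7 (20 mg at t=18 h): 20·exp(−0.04077·4) = 16.990 mg/L
Dose 8 (285 mg at t=21 h): 285·exp(−0.04077·1) = 273.613 mg/L
C(22) = 44.856 + 195.859 + 39.061 + 85.343 + 146.334 + 360.818 + 16.990 + 273.613 = 1162.875 mg/L

1162.875 mg/L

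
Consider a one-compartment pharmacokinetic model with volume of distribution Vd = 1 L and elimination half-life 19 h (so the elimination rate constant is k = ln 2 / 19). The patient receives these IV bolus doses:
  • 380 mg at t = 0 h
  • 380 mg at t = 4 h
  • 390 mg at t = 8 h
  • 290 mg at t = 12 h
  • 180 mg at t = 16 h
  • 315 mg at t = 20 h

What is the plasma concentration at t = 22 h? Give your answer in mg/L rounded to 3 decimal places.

1240.186 mg/L

k = ln 2 / 19 = 0.03648 per h
Dose 1 (380 mg at t=0 h): 380·exp(−0.03648·22) = 170.303 mg/L
Dose 2 (380 mg at t=4 h): 380·exp(−0.03648·18) = 197.059 mg/L
Dose 3 (390 mg at t=8 h): 390·exp(−0.03648·14) = 234.020 mg/L
Dose 4 (290 mg at t=12 h): 290·exp(−0.03648·10) = 201.354 mg/L
Dose 5 (180 mg at t=16 h): 180·exp(−0.03648·6) = 144.614 mg/L
Dose 6 (315 mg at t=20 h): 315·exp(−0.03648·2) = 292.835 mg/L
C(22) = 170.303 + 197.059 + 234.020 + 201.354 + 144.614 + 292.835 = 1240.186 mg/L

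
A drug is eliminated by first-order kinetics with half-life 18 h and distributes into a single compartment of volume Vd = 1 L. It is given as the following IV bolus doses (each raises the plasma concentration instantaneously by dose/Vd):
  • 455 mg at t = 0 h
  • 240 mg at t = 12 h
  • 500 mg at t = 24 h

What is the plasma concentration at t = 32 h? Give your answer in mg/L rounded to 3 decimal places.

611.231 mg/L

k = ln 2 / 18 = 0.03851 per h
Dose 1 (455 mg at t=0 h): 455·exp(−0.03851·32) = 132.693 mg/L
Dose 2 (240 mg at t=12 h): 240·exp(−0.03851·20) = 111.105 mg/L
Dose 3 (500 mg at t=24 h): 500·exp(−0.03851·8) = 367.434 mg/L
C(32) = 132.693 + 111.105 + 367.434 = 611.231 mg/L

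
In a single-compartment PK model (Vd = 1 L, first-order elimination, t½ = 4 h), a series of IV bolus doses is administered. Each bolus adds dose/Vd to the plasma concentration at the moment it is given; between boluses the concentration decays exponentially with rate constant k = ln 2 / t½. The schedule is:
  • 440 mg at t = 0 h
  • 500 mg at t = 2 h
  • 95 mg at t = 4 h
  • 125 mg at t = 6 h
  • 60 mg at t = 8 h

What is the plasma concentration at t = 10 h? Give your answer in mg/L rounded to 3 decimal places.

341.296 mg/L

k = ln 2 / 4 = 0.17329 per h
Dose 1 (440 mg at t=0 h): 440·exp(−0.17329·10) = 77.782 mg/L
Dose 2 (500 mg at t=2 h): 500·exp(−0.17329·8) = 125.000 mg/L
Dose 3 (95 mg at t=4 h): 95·exp(−0.17329·6) = 33.588 mg/L
Dose 4 (125 mg at t=6 h): 125·exp(−0.17329·4) = 62.500 mg/L
Dose 5 (60 mg at t=8 h): 60·exp(−0.17329·2) = 42.426 mg/L
C(10) = 77.782 + 125.000 + 33.588 + 62.500 + 42.426 = 341.296 mg/L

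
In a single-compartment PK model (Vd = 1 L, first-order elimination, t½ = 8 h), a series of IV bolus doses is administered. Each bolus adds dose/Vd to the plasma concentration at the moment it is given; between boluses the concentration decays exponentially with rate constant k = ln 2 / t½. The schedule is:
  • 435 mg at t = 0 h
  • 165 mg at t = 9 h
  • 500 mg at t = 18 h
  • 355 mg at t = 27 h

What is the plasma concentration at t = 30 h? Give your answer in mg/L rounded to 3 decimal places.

509.598 mg/L

k = ln 2 / 8 = 0.08664 per h
Dose 1 (435 mg at t=0 h): 435·exp(−0.08664·30) = 32.332 mg/L
Dose 2 (165 mg at t=9 h): 165·exp(−0.08664·21) = 26.747 mg/L
Dose 3 (500 mg at t=18 h): 500·exp(−0.08664·12) = 176.777 mg/L
Dose 4 (355 mg at t=27 h): 355·exp(−0.08664·3) = 273.742 mg/L
C(30) = 32.332 + 26.747 + 176.777 + 273.742 = 509.598 mg/L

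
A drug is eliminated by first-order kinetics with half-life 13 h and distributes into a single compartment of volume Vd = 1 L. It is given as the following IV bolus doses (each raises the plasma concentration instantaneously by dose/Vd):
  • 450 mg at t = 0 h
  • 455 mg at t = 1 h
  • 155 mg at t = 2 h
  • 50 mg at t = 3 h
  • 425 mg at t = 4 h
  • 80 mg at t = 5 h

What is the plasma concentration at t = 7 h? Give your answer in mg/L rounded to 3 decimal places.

k = ln 2 / 13 = 0.05332 per h
Dose 1 (450 mg at t=0 h): 450·exp(−0.05332·7) = 309.827 mg/L
Dose 2 (455 mg at t=1 h): 455·exp(−0.05332·6) = 330.426 mg/L
Dose 3 (155 mg at t=2 h): 155·exp(−0.05332·5) = 118.727 mg/L
Dose 4 (50 mg at t=3 h): 50·exp(−0.05332·4) = 40.397 mg/L
Dose 5 (425 mg at t=4 h): 425·exp(−0.05332·3) = 362.177 mg/L
Dose 6 (80 mg at t=5 h): 80·exp(−0.05332·2) = 71.908 mg/L
C(7) = 309.827 + 330.426 + 118.727 + 40.397 + 362.177 + 71.908 = 1233.462 mg/L

1233.462 mg/L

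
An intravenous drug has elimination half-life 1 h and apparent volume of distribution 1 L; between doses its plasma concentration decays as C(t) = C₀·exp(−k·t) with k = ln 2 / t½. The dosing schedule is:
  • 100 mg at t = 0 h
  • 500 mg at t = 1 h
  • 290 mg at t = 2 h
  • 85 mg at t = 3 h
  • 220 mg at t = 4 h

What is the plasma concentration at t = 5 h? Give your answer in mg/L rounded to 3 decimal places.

201.875 mg/L

k = ln 2 / 1 = 0.69315 per h
Dose 1 (100 mg at t=0 h): 100·exp(−0.69315·5) = 3.125 mg/L
Dose 2 (500 mg at t=1 h): 500·exp(−0.69315·4) = 31.250 mg/L
Dose 3 (290 mg at t=2 h): 290·exp(−0.69315·3) = 36.250 mg/L
Dose 4 (85 mg at t=3 h): 85·exp(−0.69315·2) = 21.250 mg/L
Dose 5 (220 mg at t=4 h): 220·exp(−0.69315·1) = 110.000 mg/L
C(5) = 3.125 + 31.250 + 36.250 + 21.250 + 110.000 = 201.875 mg/L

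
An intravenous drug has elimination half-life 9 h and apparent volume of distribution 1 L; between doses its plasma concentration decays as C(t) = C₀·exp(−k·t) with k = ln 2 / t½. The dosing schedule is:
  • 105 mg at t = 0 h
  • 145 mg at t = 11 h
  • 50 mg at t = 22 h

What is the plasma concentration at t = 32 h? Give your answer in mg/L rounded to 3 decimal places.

k = ln 2 / 9 = 0.07702 per h
Dose 1 (105 mg at t=0 h): 105·exp(−0.07702·32) = 8.930 mg/L
Dose 2 (145 mg at t=11 h): 145·exp(−0.07702·21) = 28.772 mg/L
Dose 3 (50 mg at t=22 h): 50·exp(−0.07702·10) = 23.147 mg/L
C(32) = 8.930 + 28.772 + 23.147 = 60.849 mg/L

60.849 mg/L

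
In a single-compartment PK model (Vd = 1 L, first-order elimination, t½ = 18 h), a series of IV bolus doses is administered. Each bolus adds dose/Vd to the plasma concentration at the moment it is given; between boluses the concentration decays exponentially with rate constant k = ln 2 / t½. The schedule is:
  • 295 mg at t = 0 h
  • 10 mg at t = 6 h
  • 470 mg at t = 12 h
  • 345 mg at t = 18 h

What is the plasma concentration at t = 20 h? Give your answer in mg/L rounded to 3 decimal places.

k = ln 2 / 18 = 0.03851 per h
Dose 1 (295 mg at t=0 h): 295·exp(−0.03851·20) = 136.567 mg/L
Dose 2 (10 mg at t=6 h): 10·exp(−0.03851·14) = 5.833 mg/L
Dose 3 (470 mg at t=12 h): 470·exp(−0.03851·8) = 345.388 mg/L
Dose 4 (345 mg at t=18 h): 345·exp(−0.03851·2) = 319.427 mg/L
C(20) = 136.567 + 5.833 + 345.388 + 319.427 = 807.214 mg/L

807.214 mg/L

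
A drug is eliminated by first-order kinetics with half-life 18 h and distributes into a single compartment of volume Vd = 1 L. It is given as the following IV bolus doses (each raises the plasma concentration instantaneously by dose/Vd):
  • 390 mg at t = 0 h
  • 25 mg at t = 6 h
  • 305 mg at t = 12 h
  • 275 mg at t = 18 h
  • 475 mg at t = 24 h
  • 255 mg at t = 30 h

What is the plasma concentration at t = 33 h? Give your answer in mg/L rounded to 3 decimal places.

k = ln 2 / 18 = 0.03851 per h
Dose 1 (390 mg at t=0 h): 390·exp(−0.03851·33) = 109.440 mg/L
Dose 2 (25 mg at t=6 h): 25·exp(−0.03851·27) = 8.839 mg/L
Dose 3 (305 mg at t=12 h): 305·exp(−0.03851·21) = 135.862 mg/L
Dose 4 (275 mg at t=18 h): 275·exp(−0.03851·15) = 154.339 mg/L
Dose 5 (475 mg at t=24 h): 475·exp(−0.03851·9) = 335.876 mg/L
Dose 6 (255 mg at t=30 h): 255·exp(−0.03851·3) = 227.179 mg/L
C(33) = 109.440 + 8.839 + 135.862 + 154.339 + 335.876 + 227.179 = 971.534 mg/L

971.534 mg/L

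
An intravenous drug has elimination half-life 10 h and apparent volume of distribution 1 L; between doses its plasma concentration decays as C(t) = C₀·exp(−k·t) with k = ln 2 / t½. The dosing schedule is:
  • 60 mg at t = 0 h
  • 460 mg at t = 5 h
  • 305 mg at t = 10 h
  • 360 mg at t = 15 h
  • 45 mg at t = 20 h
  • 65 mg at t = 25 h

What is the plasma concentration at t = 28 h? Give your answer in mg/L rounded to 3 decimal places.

k = ln 2 / 10 = 0.06931 per h
Dose 1 (60 mg at t=0 h): 60·exp(−0.06931·28) = 8.615 mg/L
Dose 2 (460 mg at t=5 h): 460·exp(−0.06931·23) = 93.409 mg/L
Dose 3 (305 mg at t=10 h): 305·exp(−0.06931·18) = 87.588 mg/L
Dose 4 (360 mg at t=15 h): 360·exp(−0.06931·13) = 146.205 mg/L
Dose 5 (45 mg at t=20 h): 45·exp(−0.06931·8) = 25.846 mg/L
Dose 6 (65 mg at t=25 h): 65·exp(−0.06931·3) = 52.796 mg/L
C(28) = 8.615 + 93.409 + 87.588 + 146.205 + 25.846 + 52.796 = 414.460 mg/L

414.460 mg/L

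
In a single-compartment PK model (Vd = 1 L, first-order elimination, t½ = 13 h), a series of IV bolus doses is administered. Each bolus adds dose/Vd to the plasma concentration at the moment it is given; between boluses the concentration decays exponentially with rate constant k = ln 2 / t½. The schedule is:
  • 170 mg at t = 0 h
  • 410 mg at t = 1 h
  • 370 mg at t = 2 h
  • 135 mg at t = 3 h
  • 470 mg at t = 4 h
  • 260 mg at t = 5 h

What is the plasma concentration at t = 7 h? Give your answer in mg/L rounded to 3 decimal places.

k = ln 2 / 13 = 0.05332 per h
Dose 1 (170 mg at t=0 h): 170·exp(−0.05332·7) = 117.046 mg/L
Dose 2 (410 mg at t=1 h): 410·exp(−0.05332·6) = 297.747 mg/L
Dose 3 (370 mg at t=2 h): 370·exp(−0.05332·5) = 283.414 mg/L
Dose 4 (135 mg at t=3 h): 135·exp(−0.05332·4) = 109.071 mg/L
Dose 5 (470 mg at t=4 h): 470·exp(−0.05332·3) = 400.525 mg/L
Dose 6 (260 mg at t=5 h): 260·exp(−0.05332·2) = 233.701 mg/L
C(7) = 117.046 + 297.747 + 283.414 + 109.071 + 400.525 + 233.701 = 1441.503 mg/L

1441.503 mg/L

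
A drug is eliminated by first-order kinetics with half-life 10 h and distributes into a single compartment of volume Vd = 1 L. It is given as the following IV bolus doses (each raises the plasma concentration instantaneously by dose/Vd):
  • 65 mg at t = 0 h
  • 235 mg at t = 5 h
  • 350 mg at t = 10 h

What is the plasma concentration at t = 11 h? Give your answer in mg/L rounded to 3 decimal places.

511.927 mg/L

k = ln 2 / 10 = 0.06931 per h
Dose 1 (65 mg at t=0 h): 65·exp(−0.06931·11) = 30.324 mg/L
Dose 2 (235 mg at t=5 h): 235·exp(−0.06931·6) = 155.042 mg/L
Dose 3 (350 mg at t=10 h): 350·exp(−0.06931·1) = 326.562 mg/L
C(11) = 30.324 + 155.042 + 326.562 = 511.927 mg/L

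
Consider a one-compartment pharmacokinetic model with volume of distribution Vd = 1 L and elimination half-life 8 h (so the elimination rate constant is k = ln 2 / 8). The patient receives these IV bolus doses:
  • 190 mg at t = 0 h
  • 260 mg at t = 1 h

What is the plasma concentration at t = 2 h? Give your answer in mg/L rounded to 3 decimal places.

398.191 mg/L

k = ln 2 / 8 = 0.08664 per h
Dose 1 (190 mg at t=0 h): 190·exp(−0.08664·2) = 159.770 mg/L
Dose 2 (260 mg at t=1 h): 260·exp(−0.08664·1) = 238.421 mg/L
C(2) = 159.770 + 238.421 = 398.191 mg/L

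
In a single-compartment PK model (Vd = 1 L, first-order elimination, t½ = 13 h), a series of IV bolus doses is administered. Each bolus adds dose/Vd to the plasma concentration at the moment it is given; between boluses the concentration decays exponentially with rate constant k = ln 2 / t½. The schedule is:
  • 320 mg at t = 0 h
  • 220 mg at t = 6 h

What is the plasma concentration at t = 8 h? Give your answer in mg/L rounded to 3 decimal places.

406.629 mg/L

k = ln 2 / 13 = 0.05332 per h
Dose 1 (320 mg at t=0 h): 320·exp(−0.05332·8) = 208.882 mg/L
Dose 2 (220 mg at t=6 h): 220·exp(−0.05332·2) = 197.747 mg/L
C(8) = 208.882 + 197.747 = 406.629 mg/L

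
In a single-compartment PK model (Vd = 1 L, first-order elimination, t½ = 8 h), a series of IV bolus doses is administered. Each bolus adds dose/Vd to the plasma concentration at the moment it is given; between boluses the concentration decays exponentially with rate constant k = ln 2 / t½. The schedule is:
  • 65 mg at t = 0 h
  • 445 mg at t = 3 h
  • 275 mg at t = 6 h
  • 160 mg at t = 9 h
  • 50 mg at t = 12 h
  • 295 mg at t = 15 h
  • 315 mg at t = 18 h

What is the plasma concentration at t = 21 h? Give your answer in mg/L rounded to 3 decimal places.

676.859 mg/L

k = ln 2 / 8 = 0.08664 per h
Dose 1 (65 mg at t=0 h): 65·exp(−0.08664·21) = 10.537 mg/L
Dose 2 (445 mg at t=3 h): 445·exp(−0.08664·18) = 93.550 mg/L
Dose 3 (275 mg at t=6 h): 275·exp(−0.08664·15) = 74.972 mg/L
Dose 4 (160 mg at t=9 h): 160·exp(−0.08664·12) = 56.569 mg/L
Dose 5 (50 mg at t=12 h): 50·exp(−0.08664·9) = 22.925 mg/L
Dose 6 (295 mg at t=15 h): 295·exp(−0.08664·6) = 175.408 mg/L
Dose 7 (315 mg at t=18 h): 315·exp(−0.08664·3) = 242.898 mg/L
C(21) = 10.537 + 93.550 + 74.972 + 56.569 + 22.925 + 175.408 + 242.898 = 676.859 mg/L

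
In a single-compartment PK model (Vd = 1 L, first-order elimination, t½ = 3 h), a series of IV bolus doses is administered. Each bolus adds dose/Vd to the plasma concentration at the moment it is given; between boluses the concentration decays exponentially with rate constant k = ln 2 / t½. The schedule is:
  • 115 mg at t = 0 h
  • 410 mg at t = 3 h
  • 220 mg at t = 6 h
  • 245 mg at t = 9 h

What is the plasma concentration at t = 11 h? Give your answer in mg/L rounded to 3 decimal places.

k = ln 2 / 3 = 0.23105 per h
Dose 1 (115 mg at t=0 h): 115·exp(−0.23105·11) = 9.056 mg/L
Dose 2 (410 mg at t=3 h): 410·exp(−0.23105·8) = 64.571 mg/L
Dose 3 (220 mg at t=6 h): 220·exp(−0.23105·5) = 69.296 mg/L
Dose 4 (245 mg at t=9 h): 245·exp(−0.23105·2) = 154.340 mg/L
C(11) = 9.056 + 64.571 + 69.296 + 154.340 = 297.263 mg/L

297.263 mg/L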